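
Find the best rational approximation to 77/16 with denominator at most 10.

24/5

Expand x = 77/16 as a continued fraction with the Euclidean algorithm:
  77 = 4*16 + 13, so a_0 = 4.
  16 = 1*13 + 3, so a_1 = 1.
  13 = 4*3 + 1, so a_2 = 4.
  3 = 3*1 + 0, so a_3 = 3.
so x = [4; 1, 4, 3].
Convergents (p_i = a_i*p_{i-1} + p_{i-2}, q_i = a_i*q_{i-1} + q_{i-2} with p_{-2}=0, p_{-1}=1, q_{-2}=1, q_{-1}=0), until the denominator exceeds 10:
  i=0: a_0=4, p_0 = 4*1 + 0 = 4, q_0 = 4*0 + 1 = 1.
  i=1: a_1=1, p_1 = 1*4 + 1 = 5, q_1 = 1*1 + 0 = 1.
  i=2: a_2=4, p_2 = 4*5 + 4 = 24, q_2 = 4*1 + 1 = 5.
  i=3: a_3=3, p_3 = 3*24 + 5 = 77, q_3 = 3*5 + 1 = 16.
q_3 = 16 > 10, so the last convergent with denominator <= 10 is p_2/q_2 = 24/5.
The closest fraction with denominator <= 10 is either p_2/q_2 or the intermediate fraction (k*p_2 + p_1)/(k*q_2 + q_1) with the largest k >= 1 whose denominator stays <= 10; these approach x as k grows, and every other convergent or intermediate fraction in range is farther away.
Largest k: floor((10 - q_1)/q_2) = floor((10 - 1)/5) = 1.
That gives (1*24 + 5)/(1*5 + 1) = 29/6.
Compare the errors: |x - 24/5| = |77*5 - 24*16|/(16*5) = 1/80, and |x - 29/6| = |77*6 - 29*16|/(16*6) = 2/96.
Cross-multiplying, 1*96 = 96 < 160 = 2*80, so 1/80 is smaller: the convergent 24/5 is closer to x than 29/6.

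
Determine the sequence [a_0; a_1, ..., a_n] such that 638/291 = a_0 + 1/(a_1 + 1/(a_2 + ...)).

Run the Euclidean algorithm on 638 and 291; the successive quotients are the partial quotients a_0, a_1, ... (each step inverts the fractional part left over by the previous one):
  638 = 2*291 + 56, so a_0 = 2.
  291 = 5*56 + 11, so a_1 = 5.
  56 = 5*11 + 1, so a_2 = 5.
  11 = 11*1 + 0, so a_3 = 11.
The remainder reaches 0 after 4 divisions, so the expansion has 4 partial quotients, read off in order.

[2; 5, 5, 11]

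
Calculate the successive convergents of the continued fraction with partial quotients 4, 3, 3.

4/1, 13/3, 43/10

Using the convergent recurrence p_i = a_i*p_{i-1} + p_{i-2}, q_i = a_i*q_{i-1} + q_{i-2} with p_{-2}=0, p_{-1}=1, q_{-2}=1, q_{-1}=0:
  i=0: a_0=4, p_0 = 4*1 + 0 = 4, q_0 = 4*0 + 1 = 1.
  i=1: a_1=3, p_1 = 3*4 + 1 = 13, q_1 = 3*1 + 0 = 3.
  i=2: a_2=3, p_2 = 3*13 + 4 = 43, q_2 = 3*3 + 1 = 10.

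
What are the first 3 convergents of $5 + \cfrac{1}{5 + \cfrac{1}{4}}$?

5/1, 26/5, 109/21

Using the convergent recurrence p_i = a_i*p_{i-1} + p_{i-2}, q_i = a_i*q_{i-1} + q_{i-2} with p_{-2}=0, p_{-1}=1, q_{-2}=1, q_{-1}=0:
  i=0: a_0=5, p_0 = 5*1 + 0 = 5, q_0 = 5*0 + 1 = 1.
  i=1: a_1=5, p_1 = 5*5 + 1 = 26, q_1 = 5*1 + 0 = 5.
  i=2: a_2=4, p_2 = 4*26 + 5 = 109, q_2 = 4*5 + 1 = 21.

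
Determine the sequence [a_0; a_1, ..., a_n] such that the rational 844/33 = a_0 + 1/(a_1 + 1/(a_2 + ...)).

[25; 1, 1, 2, 1, 4]

Run the Euclidean algorithm on 844 and 33; the successive quotients are the partial quotients a_0, a_1, ... (each step inverts the fractional part left over by the previous one):
  844 = 25*33 + 19, so a_0 = 25.
  33 = 1*19 + 14, so a_1 = 1.
  19 = 1*14 + 5, so a_2 = 1.
  14 = 2*5 + 4, so a_3 = 2.
  5 = 1*4 + 1, so a_4 = 1.
  4 = 4*1 + 0, so a_5 = 4.
The remainder reaches 0 after 6 divisions, so the expansion has 6 partial quotients, read off in order.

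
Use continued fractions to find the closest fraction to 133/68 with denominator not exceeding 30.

45/23

Expand x = 133/68 as a continued fraction with the Euclidean algorithm:
  133 = 1*68 + 65, so a_0 = 1.
  68 = 1*65 + 3, so a_1 = 1.
  65 = 21*3 + 2, so a_2 = 21.
  3 = 1*2 + 1, so a_3 = 1.
  2 = 2*1 + 0, so a_4 = 2.
so x = [1; 1, 21, 1, 2].
Convergents (p_i = a_i*p_{i-1} + p_{i-2}, q_i = a_i*q_{i-1} + q_{i-2} with p_{-2}=0, p_{-1}=1, q_{-2}=1, q_{-1}=0), until the denominator exceeds 30:
  i=0: a_0=1, p_0 = 1*1 + 0 = 1, q_0 = 1*0 + 1 = 1.
  i=1: a_1=1, p_1 = 1*1 + 1 = 2, q_1 = 1*1 + 0 = 1.
  i=2: a_2=21, p_2 = 21*2 + 1 = 43, q_2 = 21*1 + 1 = 22.
  i=3: a_3=1, p_3 = 1*43 + 2 = 45, q_3 = 1*22 + 1 = 23.
  i=4: a_4=2, p_4 = 2*45 + 43 = 133, q_4 = 2*23 + 22 = 68.
q_4 = 68 > 30, so the last convergent with denominator <= 30 is p_3/q_3 = 45/23.
The closest fraction with denominator <= 30 is either p_3/q_3 or the intermediate fraction (k*p_3 + p_2)/(k*q_3 + q_2) with the largest k >= 1 whose denominator stays <= 30; these approach x as k grows, and every other convergent or intermediate fraction in range is farther away.
Largest k: floor((30 - q_2)/q_3) = floor((30 - 22)/23) = 0.
Since k = 0, no intermediate fraction beyond p_3/q_3 has denominator <= 30, so the convergent 45/23 is the closest (its error is |133*23 - 45*68|/(68*23) = 1/1564).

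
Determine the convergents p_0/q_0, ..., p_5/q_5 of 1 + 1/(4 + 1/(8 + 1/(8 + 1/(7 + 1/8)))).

1/1, 5/4, 41/33, 333/268, 2372/1909, 19309/15540

Using the convergent recurrence p_i = a_i*p_{i-1} + p_{i-2}, q_i = a_i*q_{i-1} + q_{i-2} with p_{-2}=0, p_{-1}=1, q_{-2}=1, q_{-1}=0:
  i=0: a_0=1, p_0 = 1*1 + 0 = 1, q_0 = 1*0 + 1 = 1.
  i=1: a_1=4, p_1 = 4*1 + 1 = 5, q_1 = 4*1 + 0 = 4.
  i=2: a_2=8, p_2 = 8*5 + 1 = 41, q_2 = 8*4 + 1 = 33.
  i=3: a_3=8, p_3 = 8*41 + 5 = 333, q_3 = 8*33 + 4 = 268.
  i=4: a_4=7, p_4 = 7*333 + 41 = 2372, q_4 = 7*268 + 33 = 1909.
  i=5: a_5=8, p_5 = 8*2372 + 333 = 19309, q_5 = 8*1909 + 268 = 15540.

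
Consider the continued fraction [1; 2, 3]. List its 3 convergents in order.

1/1, 3/2, 10/7

Using the convergent recurrence p_i = a_i*p_{i-1} + p_{i-2}, q_i = a_i*q_{i-1} + q_{i-2} with p_{-2}=0, p_{-1}=1, q_{-2}=1, q_{-1}=0:
  i=0: a_0=1, p_0 = 1*1 + 0 = 1, q_0 = 1*0 + 1 = 1.
  i=1: a_1=2, p_1 = 2*1 + 1 = 3, q_1 = 2*1 + 0 = 2.
  i=2: a_2=3, p_2 = 3*3 + 1 = 10, q_2 = 3*2 + 1 = 7.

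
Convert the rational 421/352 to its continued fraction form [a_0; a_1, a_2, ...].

Run the Euclidean algorithm on 421 and 352; the successive quotients are the partial quotients a_0, a_1, ... (each step inverts the fractional part left over by the previous one):
  421 = 1*352 + 69, so a_0 = 1.
  352 = 5*69 + 7, so a_1 = 5.
  69 = 9*7 + 6, so a_2 = 9.
  7 = 1*6 + 1, so a_3 = 1.
  6 = 6*1 + 0, so a_4 = 6.
The remainder reaches 0 after 5 divisions, so the expansion has 5 partial quotients, read off in order.

[1; 5, 9, 1, 6]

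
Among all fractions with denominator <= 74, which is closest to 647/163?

Expand x = 647/163 as a continued fraction with the Euclidean algorithm:
  647 = 3*163 + 158, so a_0 = 3.
  163 = 1*158 + 5, so a_1 = 1.
  158 = 31*5 + 3, so a_2 = 31.
  5 = 1*3 + 2, so a_3 = 1.
  3 = 1*2 + 1, so a_4 = 1.
  2 = 2*1 + 0, so a_5 = 2.
so x = [3; 1, 31, 1, 1, 2].
Convergents (p_i = a_i*p_{i-1} + p_{i-2}, q_i = a_i*q_{i-1} + q_{i-2} with p_{-2}=0, p_{-1}=1, q_{-2}=1, q_{-1}=0), until the denominator exceeds 74:
  i=0: a_0=3, p_0 = 3*1 + 0 = 3, q_0 = 3*0 + 1 = 1.
  i=1: a_1=1, p_1 = 1*3 + 1 = 4, q_1 = 1*1 + 0 = 1.
  i=2: a_2=31, p_2 = 31*4 + 3 = 127, q_2 = 31*1 + 1 = 32.
  i=3: a_3=1, p_3 = 1*127 + 4 = 131, q_3 = 1*32 + 1 = 33.
  i=4: a_4=1, p_4 = 1*131 + 127 = 258, q_4 = 1*33 + 32 = 65.
  i=5: a_5=2, p_5 = 2*258 + 131 = 647, q_5 = 2*65 + 33 = 163.
q_5 = 163 > 74, so the last convergent with denominator <= 74 is p_4/q_4 = 258/65.
The closest fraction with denominator <= 74 is either p_4/q_4 or the intermediate fraction (k*p_4 + p_3)/(k*q_4 + q_3) with the largest k >= 1 whose denominator stays <= 74; these approach x as k grows, and every other convergent or intermediate fraction in range is farther away.
Largest k: floor((74 - q_3)/q_4) = floor((74 - 33)/65) = 0.
Since k = 0, no intermediate fraction beyond p_4/q_4 has denominator <= 74, so the convergent 258/65 is the closest (its error is |647*65 - 258*163|/(163*65) = 1/10595).

258/65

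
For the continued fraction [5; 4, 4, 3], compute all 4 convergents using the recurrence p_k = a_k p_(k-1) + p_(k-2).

5/1, 21/4, 89/17, 288/55

Using the convergent recurrence p_i = a_i*p_{i-1} + p_{i-2}, q_i = a_i*q_{i-1} + q_{i-2} with p_{-2}=0, p_{-1}=1, q_{-2}=1, q_{-1}=0:
  i=0: a_0=5, p_0 = 5*1 + 0 = 5, q_0 = 5*0 + 1 = 1.
  i=1: a_1=4, p_1 = 4*5 + 1 = 21, q_1 = 4*1 + 0 = 4.
  i=2: a_2=4, p_2 = 4*21 + 5 = 89, q_2 = 4*4 + 1 = 17.
  i=3: a_3=3, p_3 = 3*89 + 21 = 288, q_3 = 3*17 + 4 = 55.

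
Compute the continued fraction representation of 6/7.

[0; 1, 6]

Run the Euclidean algorithm on 6 and 7; the successive quotients are the partial quotients a_0, a_1, ... (each step inverts the fractional part left over by the previous one):
  6 = 0*7 + 6, so a_0 = 0.
  7 = 1*6 + 1, so a_1 = 1.
  6 = 6*1 + 0, so a_2 = 6.
The remainder reaches 0 after 3 divisions, so the expansion has 3 partial quotients, read off in order.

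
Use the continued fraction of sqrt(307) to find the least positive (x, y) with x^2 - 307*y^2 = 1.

(x, y) = (88529282, 5052633)

First expand sqrt(307) as a continued fraction. With x_i = (sqrt(307) + m_i)/d_i and (m_0, d_0) = (0, 1): a_0 = floor(sqrt(307)) = 17, since 17^2 = 289 <= 307 < 324 = 18^2.
Iterate m_{i+1} = d_i*a_i - m_i, d_{i+1} = (307 - m_{i+1}^2)/d_i, a_{i+1} = floor((a_0 + m_{i+1})/d_{i+1}):
  m_1 = 1*17 - 0 = 17, d_1 = (307 - 17^2)/1 = 18/1 = 18, a_1 = floor((17 + 17)/18) = 1.
  m_2 = 18*1 - 17 = 1, d_2 = (307 - 1^2)/18 = 306/18 = 17, a_2 = floor((17 + 1)/17) = 1.
  m_3 = 17*1 - 1 = 16, d_3 = (307 - 16^2)/17 = 51/17 = 3, a_3 = floor((17 + 16)/3) = 11.
  m_4 = 3*11 - 16 = 17, d_4 = (307 - 17^2)/3 = 18/3 = 6, a_4 = floor((17 + 17)/6) = 5.
  m_5 = 6*5 - 17 = 13, d_5 = (307 - 13^2)/6 = 138/6 = 23, a_5 = floor((17 + 13)/23) = 1.
  m_6 = 23*1 - 13 = 10, d_6 = (307 - 10^2)/23 = 207/23 = 9, a_6 = floor((17 + 10)/9) = 3.
  m_7 = 9*3 - 10 = 17, d_7 = (307 - 17^2)/9 = 18/9 = 2, a_7 = floor((17 + 17)/2) = 17.
  m_8 = 2*17 - 17 = 17, d_8 = (307 - 17^2)/2 = 18/2 = 9, a_8 = floor((17 + 17)/9) = 3.
  m_9 = 9*3 - 17 = 10, d_9 = (307 - 10^2)/9 = 207/9 = 23, a_9 = floor((17 + 10)/23) = 1.
  m_10 = 23*1 - 10 = 13, d_10 = (307 - 13^2)/23 = 138/23 = 6, a_10 = floor((17 + 13)/6) = 5.
  m_11 = 6*5 - 13 = 17, d_11 = (307 - 17^2)/6 = 18/6 = 3, a_11 = floor((17 + 17)/3) = 11.
  m_12 = 3*11 - 17 = 16, d_12 = (307 - 16^2)/3 = 51/3 = 17, a_12 = floor((17 + 16)/17) = 1.
  m_13 = 17*1 - 16 = 1, d_13 = (307 - 1^2)/17 = 306/17 = 18, a_13 = floor((17 + 1)/18) = 1.
  m_14 = 18*1 - 1 = 17, d_14 = (307 - 17^2)/18 = 18/18 = 1, a_14 = floor((17 + 17)/1) = 34.
  m_15 = 1*34 - 17 = 17, d_15 = (307 - 17^2)/1 = 18/1 = 18: (m_15, d_15) = (m_1, d_1) = (17, 18), so from here the quotients repeat a_1, ..., a_14; the period length is 14.
So sqrt(307) = [17; (1, 1, 11, 5, 1, 3, 17, 3, 1, 5, 11, 1, 1, 34)] with period length k = 14.
k is even, so the fundamental solution of x^2 - 307y^2 = 1 is (p_{k-1}, q_{k-1}) = (p_13, q_13); compute convergents through index 13.
Convergents (p_i = a_i*p_{i-1} + p_{i-2}, q_i = a_i*q_{i-1} + q_{i-2} with p_{-2}=0, p_{-1}=1, q_{-2}=1, q_{-1}=0):
  i=0: a_0=17, p_0 = 17*1 + 0 = 17, q_0 = 17*0 + 1 = 1.
  i=1: a_1=1, p_1 = 1*17 + 1 = 18, q_1 = 1*1 + 0 = 1.
  i=2: a_2=1, p_2 = 1*18 + 17 = 35, q_2 = 1*1 + 1 = 2.
  i=3: a_3=11, p_3 = 11*35 + 18 = 403, q_3 = 11*2 + 1 = 23.
  i=4: a_4=5, p_4 = 5*403 + 35 = 2050, q_4 = 5*23 + 2 = 117.
  i=5: a_5=1, p_5 = 1*2050 + 403 = 2453, q_5 = 1*117 + 23 = 140.
  i=6: a_6=3, p_6 = 3*2453 + 2050 = 9409, q_6 = 3*140 + 117 = 537.
  i=7: a_7=17, p_7 = 17*9409 + 2453 = 162406, q_7 = 17*537 + 140 = 9269.
  i=8: a_8=3, p_8 = 3*162406 + 9409 = 496627, q_8 = 3*9269 + 537 = 28344.
  i=9: a_9=1, p_9 = 1*496627 + 162406 = 659033, q_9 = 1*28344 + 9269 = 37613.
  i=10: a_10=5, p_10 = 5*659033 + 496627 = 3791792, q_10 = 5*37613 + 28344 = 216409.
  i=11: a_11=11, p_11 = 11*3791792 + 659033 = 42368745, q_11 = 11*216409 + 37613 = 2418112.
  i=12: a_12=1, p_12 = 1*42368745 + 3791792 = 46160537, q_12 = 1*2418112 + 216409 = 2634521.
  i=13: a_13=1, p_13 = 1*46160537 + 42368745 = 88529282, q_13 = 1*2634521 + 2418112 = 5052633.
Check: 88529282^2 - 307*5052633^2 = 7837433771435524 - 7837433771435523 = 1, so (x, y) = (88529282, 5052633) solves the equation, and by the theorem it is the least positive solution.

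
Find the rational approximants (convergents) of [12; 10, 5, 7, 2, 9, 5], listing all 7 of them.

Using the convergent recurrence p_i = a_i*p_{i-1} + p_{i-2}, q_i = a_i*q_{i-1} + q_{i-2} with p_{-2}=0, p_{-1}=1, q_{-2}=1, q_{-1}=0:
  i=0: a_0=12, p_0 = 12*1 + 0 = 12, q_0 = 12*0 + 1 = 1.
  i=1: a_1=10, p_1 = 10*12 + 1 = 121, q_1 = 10*1 + 0 = 10.
  i=2: a_2=5, p_2 = 5*121 + 12 = 617, q_2 = 5*10 + 1 = 51.
  i=3: a_3=7, p_3 = 7*617 + 121 = 4440, q_3 = 7*51 + 10 = 367.
  i=4: a_4=2, p_4 = 2*4440 + 617 = 9497, q_4 = 2*367 + 51 = 785.
  i=5: a_5=9, p_5 = 9*9497 + 4440 = 89913, q_5 = 9*785 + 367 = 7432.
  i=6: a_6=5, p_6 = 5*89913 + 9497 = 459062, q_6 = 5*7432 + 785 = 37945.

12/1, 121/10, 617/51, 4440/367, 9497/785, 89913/7432, 459062/37945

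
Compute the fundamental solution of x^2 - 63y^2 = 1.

First expand sqrt(63) as a continued fraction. With x_i = (sqrt(63) + m_i)/d_i and (m_0, d_0) = (0, 1): a_0 = floor(sqrt(63)) = 7, since 7^2 = 49 <= 63 < 64 = 8^2.
Iterate m_{i+1} = d_i*a_i - m_i, d_{i+1} = (63 - m_{i+1}^2)/d_i, a_{i+1} = floor((a_0 + m_{i+1})/d_{i+1}):
  m_1 = 1*7 - 0 = 7, d_1 = (63 - 7^2)/1 = 14/1 = 14, a_1 = floor((7 + 7)/14) = 1.
  m_2 = 14*1 - 7 = 7, d_2 = (63 - 7^2)/14 = 14/14 = 1, a_2 = floor((7 + 7)/1) = 14.
  m_3 = 1*14 - 7 = 7, d_3 = (63 - 7^2)/1 = 14/1 = 14: (m_3, d_3) = (m_1, d_1) = (7, 14), so from here the quotients repeat a_1, a_2; the period length is 2.
So sqrt(63) = [7; (1, 14)] with period length k = 2.
k is even, so the fundamental solution of x^2 - 63y^2 = 1 is (p_{k-1}, q_{k-1}) = (p_1, q_1); compute convergents through index 1.
Convergents (p_i = a_i*p_{i-1} + p_{i-2}, q_i = a_i*q_{i-1} + q_{i-2} with p_{-2}=0, p_{-1}=1, q_{-2}=1, q_{-1}=0):
  i=0: a_0=7, p_0 = 7*1 + 0 = 7, q_0 = 7*0 + 1 = 1.
  i=1: a_1=1, p_1 = 1*7 + 1 = 8, q_1 = 1*1 + 0 = 1.
Check: 8^2 - 63*1^2 = 64 - 63 = 1, so (x, y) = (8, 1) solves the equation, and by the theorem it is the least positive solution.

(x, y) = (8, 1)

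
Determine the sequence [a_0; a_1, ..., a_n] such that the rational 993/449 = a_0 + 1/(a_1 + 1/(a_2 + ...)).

Run the Euclidean algorithm on 993 and 449; the successive quotients are the partial quotients a_0, a_1, ... (each step inverts the fractional part left over by the previous one):
  993 = 2*449 + 95, so a_0 = 2.
  449 = 4*95 + 69, so a_1 = 4.
  95 = 1*69 + 26, so a_2 = 1.
  69 = 2*26 + 17, so a_3 = 2.
  26 = 1*17 + 9, so a_4 = 1.
  17 = 1*9 + 8, so a_5 = 1.
  9 = 1*8 + 1, so a_6 = 1.
  8 = 8*1 + 0, so a_7 = 8.
The remainder reaches 0 after 8 divisions, so the expansion has 8 partial quotients, read off in order.

[2; 4, 1, 2, 1, 1, 1, 8]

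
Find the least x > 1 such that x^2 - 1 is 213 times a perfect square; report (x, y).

First expand sqrt(213) as a continued fraction. With x_i = (sqrt(213) + m_i)/d_i and (m_0, d_0) = (0, 1): a_0 = floor(sqrt(213)) = 14, since 14^2 = 196 <= 213 < 225 = 15^2.
Iterate m_{i+1} = d_i*a_i - m_i, d_{i+1} = (213 - m_{i+1}^2)/d_i, a_{i+1} = floor((a_0 + m_{i+1})/d_{i+1}):
  m_1 = 1*14 - 0 = 14, d_1 = (213 - 14^2)/1 = 17/1 = 17, a_1 = floor((14 + 14)/17) = 1.
  m_2 = 17*1 - 14 = 3, d_2 = (213 - 3^2)/17 = 204/17 = 12, a_2 = floor((14 + 3)/12) = 1.
  m_3 = 12*1 - 3 = 9, d_3 = (213 - 9^2)/12 = 132/12 = 11, a_3 = floor((14 + 9)/11) = 2.
  m_4 = 11*2 - 9 = 13, d_4 = (213 - 13^2)/11 = 44/11 = 4, a_4 = floor((14 + 13)/4) = 6.
  m_5 = 4*6 - 13 = 11, d_5 = (213 - 11^2)/4 = 92/4 = 23, a_5 = floor((14 + 11)/23) = 1.
  m_6 = 23*1 - 11 = 12, d_6 = (213 - 12^2)/23 = 69/23 = 3, a_6 = floor((14 + 12)/3) = 8.
  m_7 = 3*8 - 12 = 12, d_7 = (213 - 12^2)/3 = 69/3 = 23, a_7 = floor((14 + 12)/23) = 1.
  m_8 = 23*1 - 12 = 11, d_8 = (213 - 11^2)/23 = 92/23 = 4, a_8 = floor((14 + 11)/4) = 6.
  m_9 = 4*6 - 11 = 13, d_9 = (213 - 13^2)/4 = 44/4 = 11, a_9 = floor((14 + 13)/11) = 2.
  m_10 = 11*2 - 13 = 9, d_10 = (213 - 9^2)/11 = 132/11 = 12, a_10 = floor((14 + 9)/12) = 1.
  m_11 = 12*1 - 9 = 3, d_11 = (213 - 3^2)/12 = 204/12 = 17, a_11 = floor((14 + 3)/17) = 1.
  m_12 = 17*1 - 3 = 14, d_12 = (213 - 14^2)/17 = 17/17 = 1, a_12 = floor((14 + 14)/1) = 28.
  m_13 = 1*28 - 14 = 14, d_13 = (213 - 14^2)/1 = 17/1 = 17: (m_13, d_13) = (m_1, d_1) = (14, 17), so from here the quotients repeat a_1, ..., a_12; the period length is 12.
So sqrt(213) = [14; (1, 1, 2, 6, 1, 8, 1, 6, 2, 1, 1, 28)] with period length k = 12.
k is even, so the fundamental solution of x^2 - 213y^2 = 1 is (p_{k-1}, q_{k-1}) = (p_11, q_11); compute convergents through index 11.
Convergents (p_i = a_i*p_{i-1} + p_{i-2}, q_i = a_i*q_{i-1} + q_{i-2} with p_{-2}=0, p_{-1}=1, q_{-2}=1, q_{-1}=0):
  i=0: a_0=14, p_0 = 14*1 + 0 = 14, q_0 = 14*0 + 1 = 1.
  i=1: a_1=1, p_1 = 1*14 + 1 = 15, q_1 = 1*1 + 0 = 1.
  i=2: a_2=1, p_2 = 1*15 + 14 = 29, q_2 = 1*1 + 1 = 2.
  i=3: a_3=2, p_3 = 2*29 + 15 = 73, q_3 = 2*2 + 1 = 5.
  i=4: a_4=6, p_4 = 6*73 + 29 = 467, q_4 = 6*5 + 2 = 32.
  i=5: a_5=1, p_5 = 1*467 + 73 = 540, q_5 = 1*32 + 5 = 37.
  i=6: a_6=8, p_6 = 8*540 + 467 = 4787, q_6 = 8*37 + 32 = 328.
  i=7: a_7=1, p_7 = 1*4787 + 540 = 5327, q_7 = 1*328 + 37 = 365.
  i=8: a_8=6, p_8 = 6*5327 + 4787 = 36749, q_8 = 6*365 + 328 = 2518.
  i=9: a_9=2, p_9 = 2*36749 + 5327 = 78825, q_9 = 2*2518 + 365 = 5401.
  i=10: a_10=1, p_10 = 1*78825 + 36749 = 115574, q_10 = 1*5401 + 2518 = 7919.
  i=11: a_11=1, p_11 = 1*115574 + 78825 = 194399, q_11 = 1*7919 + 5401 = 13320.
Check: 194399^2 - 213*13320^2 = 37790971201 - 37790971200 = 1, so (x, y) = (194399, 13320) solves the equation, and by the theorem it is the least positive solution.

(x, y) = (194399, 13320)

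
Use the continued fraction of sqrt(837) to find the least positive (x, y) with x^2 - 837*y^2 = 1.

(x, y) = (12151, 420)

First expand sqrt(837) as a continued fraction. With x_i = (sqrt(837) + m_i)/d_i and (m_0, d_0) = (0, 1): a_0 = floor(sqrt(837)) = 28, since 28^2 = 784 <= 837 < 841 = 29^2.
Iterate m_{i+1} = d_i*a_i - m_i, d_{i+1} = (837 - m_{i+1}^2)/d_i, a_{i+1} = floor((a_0 + m_{i+1})/d_{i+1}):
  m_1 = 1*28 - 0 = 28, d_1 = (837 - 28^2)/1 = 53/1 = 53, a_1 = floor((28 + 28)/53) = 1.
  m_2 = 53*1 - 28 = 25, d_2 = (837 - 25^2)/53 = 212/53 = 4, a_2 = floor((28 + 25)/4) = 13.
  m_3 = 4*13 - 25 = 27, d_3 = (837 - 27^2)/4 = 108/4 = 27, a_3 = floor((28 + 27)/27) = 2.
  m_4 = 27*2 - 27 = 27, d_4 = (837 - 27^2)/27 = 108/27 = 4, a_4 = floor((28 + 27)/4) = 13.
  m_5 = 4*13 - 27 = 25, d_5 = (837 - 25^2)/4 = 212/4 = 53, a_5 = floor((28 + 25)/53) = 1.
  m_6 = 53*1 - 25 = 28, d_6 = (837 - 28^2)/53 = 53/53 = 1, a_6 = floor((28 + 28)/1) = 56.
  m_7 = 1*56 - 28 = 28, d_7 = (837 - 28^2)/1 = 53/1 = 53: (m_7, d_7) = (m_1, d_1) = (28, 53), so from here the quotients repeat a_1, ..., a_6; the period length is 6.
So sqrt(837) = [28; (1, 13, 2, 13, 1, 56)] with period length k = 6.
k is even, so the fundamental solution of x^2 - 837y^2 = 1 is (p_{k-1}, q_{k-1}) = (p_5, q_5); compute convergents through index 5.
Convergents (p_i = a_i*p_{i-1} + p_{i-2}, q_i = a_i*q_{i-1} + q_{i-2} with p_{-2}=0, p_{-1}=1, q_{-2}=1, q_{-1}=0):
  i=0: a_0=28, p_0 = 28*1 + 0 = 28, q_0 = 28*0 + 1 = 1.
  i=1: a_1=1, p_1 = 1*28 + 1 = 29, q_1 = 1*1 + 0 = 1.
  i=2: a_2=13, p_2 = 13*29 + 28 = 405, q_2 = 13*1 + 1 = 14.
  i=3: a_3=2, p_3 = 2*405 + 29 = 839, q_3 = 2*14 + 1 = 29.
  i=4: a_4=13, p_4 = 13*839 + 405 = 11312, q_4 = 13*29 + 14 = 391.
  i=5: a_5=1, p_5 = 1*11312 + 839 = 12151, q_5 = 1*391 + 29 = 420.
Check: 12151^2 - 837*420^2 = 147646801 - 147646800 = 1, so (x, y) = (12151, 420) solves the equation, and by the theorem it is the least positive solution.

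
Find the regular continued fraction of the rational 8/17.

[0; 2, 8]

Run the Euclidean algorithm on 8 and 17; the successive quotients are the partial quotients a_0, a_1, ... (each step inverts the fractional part left over by the previous one):
  8 = 0*17 + 8, so a_0 = 0.
  17 = 2*8 + 1, so a_1 = 2.
  8 = 8*1 + 0, so a_2 = 8.
The remainder reaches 0 after 3 divisions, so the expansion has 3 partial quotients, read off in order.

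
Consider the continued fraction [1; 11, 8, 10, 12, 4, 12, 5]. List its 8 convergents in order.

Using the convergent recurrence p_i = a_i*p_{i-1} + p_{i-2}, q_i = a_i*q_{i-1} + q_{i-2} with p_{-2}=0, p_{-1}=1, q_{-2}=1, q_{-1}=0:
  i=0: a_0=1, p_0 = 1*1 + 0 = 1, q_0 = 1*0 + 1 = 1.
  i=1: a_1=11, p_1 = 11*1 + 1 = 12, q_1 = 11*1 + 0 = 11.
  i=2: a_2=8, p_2 = 8*12 + 1 = 97, q_2 = 8*11 + 1 = 89.
  i=3: a_3=10, p_3 = 10*97 + 12 = 982, q_3 = 10*89 + 11 = 901.
  i=4: a_4=12, p_4 = 12*982 + 97 = 11881, q_4 = 12*901 + 89 = 10901.
  i=5: a_5=4, p_5 = 4*11881 + 982 = 48506, q_5 = 4*10901 + 901 = 44505.
  i=6: a_6=12, p_6 = 12*48506 + 11881 = 593953, q_6 = 12*44505 + 10901 = 544961.
  i=7: a_7=5, p_7 = 5*593953 + 48506 = 3018271, q_7 = 5*544961 + 44505 = 2769310.

1/1, 12/11, 97/89, 982/901, 11881/10901, 48506/44505, 593953/544961, 3018271/2769310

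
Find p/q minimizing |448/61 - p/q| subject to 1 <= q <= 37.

Expand x = 448/61 as a continued fraction with the Euclidean algorithm:
  448 = 7*61 + 21, so a_0 = 7.
  61 = 2*21 + 19, so a_1 = 2.
  21 = 1*19 + 2, so a_2 = 1.
  19 = 9*2 + 1, so a_3 = 9.
  2 = 2*1 + 0, so a_4 = 2.
so x = [7; 2, 1, 9, 2].
Convergents (p_i = a_i*p_{i-1} + p_{i-2}, q_i = a_i*q_{i-1} + q_{i-2} with p_{-2}=0, p_{-1}=1, q_{-2}=1, q_{-1}=0), until the denominator exceeds 37:
  i=0: a_0=7, p_0 = 7*1 + 0 = 7, q_0 = 7*0 + 1 = 1.
  i=1: a_1=2, p_1 = 2*7 + 1 = 15, q_1 = 2*1 + 0 = 2.
  i=2: a_2=1, p_2 = 1*15 + 7 = 22, q_2 = 1*2 + 1 = 3.
  i=3: a_3=9, p_3 = 9*22 + 15 = 213, q_3 = 9*3 + 2 = 29.
  i=4: a_4=2, p_4 = 2*213 + 22 = 448, q_4 = 2*29 + 3 = 61.
q_4 = 61 > 37, so the last convergent with denominator <= 37 is p_3/q_3 = 213/29.
The closest fraction with denominator <= 37 is either p_3/q_3 or the intermediate fraction (k*p_3 + p_2)/(k*q_3 + q_2) with the largest k >= 1 whose denominator stays <= 37; these approach x as k grows, and every other convergent or intermediate fraction in range is farther away.
Largest k: floor((37 - q_2)/q_3) = floor((37 - 3)/29) = 1.
That gives (1*213 + 22)/(1*29 + 3) = 235/32.
Compare the errors: |x - 213/29| = |448*29 - 213*61|/(61*29) = 1/1769, and |x - 235/32| = |448*32 - 235*61|/(61*32) = 1/1952.
Cross-multiplying, 1*1769 = 1769 < 1952 = 1*1952, so 1/1952 is smaller: the intermediate fraction 235/32 is closer to x than 213/29.

235/32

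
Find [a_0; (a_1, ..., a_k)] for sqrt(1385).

Write x_i = (sqrt(1385) + m_i)/d_i with (m_0, d_0) = (0, 1). a_0 = floor(sqrt(1385)) = 37, since 37^2 = 1369 <= 1385 < 1444 = 38^2.
Iterate m_{i+1} = d_i*a_i - m_i, d_{i+1} = (1385 - m_{i+1}^2)/d_i, a_{i+1} = floor((a_0 + m_{i+1})/d_{i+1}):
  m_1 = 1*37 - 0 = 37, d_1 = (1385 - 37^2)/1 = 16/1 = 16, a_1 = floor((37 + 37)/16) = 4.
  m_2 = 16*4 - 37 = 27, d_2 = (1385 - 27^2)/16 = 656/16 = 41, a_2 = floor((37 + 27)/41) = 1.
  m_3 = 41*1 - 27 = 14, d_3 = (1385 - 14^2)/41 = 1189/41 = 29, a_3 = floor((37 + 14)/29) = 1.
  m_4 = 29*1 - 14 = 15, d_4 = (1385 - 15^2)/29 = 1160/29 = 40, a_4 = floor((37 + 15)/40) = 1.
  m_5 = 40*1 - 15 = 25, d_5 = (1385 - 25^2)/40 = 760/40 = 19, a_5 = floor((37 + 25)/19) = 3.
  m_6 = 19*3 - 25 = 32, d_6 = (1385 - 32^2)/19 = 361/19 = 19, a_6 = floor((37 + 32)/19) = 3.
  m_7 = 19*3 - 32 = 25, d_7 = (1385 - 25^2)/19 = 760/19 = 40, a_7 = floor((37 + 25)/40) = 1.
  m_8 = 40*1 - 25 = 15, d_8 = (1385 - 15^2)/40 = 1160/40 = 29, a_8 = floor((37 + 15)/29) = 1.
  m_9 = 29*1 - 15 = 14, d_9 = (1385 - 14^2)/29 = 1189/29 = 41, a_9 = floor((37 + 14)/41) = 1.
  m_10 = 41*1 - 14 = 27, d_10 = (1385 - 27^2)/41 = 656/41 = 16, a_10 = floor((37 + 27)/16) = 4.
  m_11 = 16*4 - 27 = 37, d_11 = (1385 - 37^2)/16 = 16/16 = 1, a_11 = floor((37 + 37)/1) = 74.
  m_12 = 1*74 - 37 = 37, d_12 = (1385 - 37^2)/1 = 16/1 = 16: (m_12, d_12) = (m_1, d_1) = (37, 16), so from here the quotients repeat a_1, ..., a_11; the period length is 11.
Hence the expansion of sqrt(1385) is a_0 = 37 followed by the repeating block 4, 1, 1, 1, 3, 3, 1, 1, 1, 4, 74 (period 11).

[37; (4, 1, 1, 1, 3, 3, 1, 1, 1, 4, 74)]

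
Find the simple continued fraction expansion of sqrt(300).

[17; (3, 8, 3, 34)]

Write x_i = (sqrt(300) + m_i)/d_i with (m_0, d_0) = (0, 1). a_0 = floor(sqrt(300)) = 17, since 17^2 = 289 <= 300 < 324 = 18^2.
Iterate m_{i+1} = d_i*a_i - m_i, d_{i+1} = (300 - m_{i+1}^2)/d_i, a_{i+1} = floor((a_0 + m_{i+1})/d_{i+1}):
  m_1 = 1*17 - 0 = 17, d_1 = (300 - 17^2)/1 = 11/1 = 11, a_1 = floor((17 + 17)/11) = 3.
  m_2 = 11*3 - 17 = 16, d_2 = (300 - 16^2)/11 = 44/11 = 4, a_2 = floor((17 + 16)/4) = 8.
  m_3 = 4*8 - 16 = 16, d_3 = (300 - 16^2)/4 = 44/4 = 11, a_3 = floor((17 + 16)/11) = 3.
  m_4 = 11*3 - 16 = 17, d_4 = (300 - 17^2)/11 = 11/11 = 1, a_4 = floor((17 + 17)/1) = 34.
  m_5 = 1*34 - 17 = 17, d_5 = (300 - 17^2)/1 = 11/1 = 11: (m_5, d_5) = (m_1, d_1) = (17, 11), so from here the quotients repeat a_1, ..., a_4; the period length is 4.
Hence the expansion of sqrt(300) is a_0 = 17 followed by the repeating block 3, 8, 3, 34 (period 4).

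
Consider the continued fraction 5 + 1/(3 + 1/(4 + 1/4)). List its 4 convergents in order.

Using the convergent recurrence p_i = a_i*p_{i-1} + p_{i-2}, q_i = a_i*q_{i-1} + q_{i-2} with p_{-2}=0, p_{-1}=1, q_{-2}=1, q_{-1}=0:
  i=0: a_0=5, p_0 = 5*1 + 0 = 5, q_0 = 5*0 + 1 = 1.
  i=1: a_1=3, p_1 = 3*5 + 1 = 16, q_1 = 3*1 + 0 = 3.
  i=2: a_2=4, p_2 = 4*16 + 5 = 69, q_2 = 4*3 + 1 = 13.
  i=3: a_3=4, p_3 = 4*69 + 16 = 292, q_3 = 4*13 + 3 = 55.

5/1, 16/3, 69/13, 292/55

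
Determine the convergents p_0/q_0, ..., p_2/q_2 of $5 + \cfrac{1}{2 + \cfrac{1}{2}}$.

5/1, 11/2, 27/5

Using the convergent recurrence p_i = a_i*p_{i-1} + p_{i-2}, q_i = a_i*q_{i-1} + q_{i-2} with p_{-2}=0, p_{-1}=1, q_{-2}=1, q_{-1}=0:
  i=0: a_0=5, p_0 = 5*1 + 0 = 5, q_0 = 5*0 + 1 = 1.
  i=1: a_1=2, p_1 = 2*5 + 1 = 11, q_1 = 2*1 + 0 = 2.
  i=2: a_2=2, p_2 = 2*11 + 5 = 27, q_2 = 2*2 + 1 = 5.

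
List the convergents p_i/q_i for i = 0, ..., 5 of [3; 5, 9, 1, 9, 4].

Using the convergent recurrence p_i = a_i*p_{i-1} + p_{i-2}, q_i = a_i*q_{i-1} + q_{i-2} with p_{-2}=0, p_{-1}=1, q_{-2}=1, q_{-1}=0:
  i=0: a_0=3, p_0 = 3*1 + 0 = 3, q_0 = 3*0 + 1 = 1.
  i=1: a_1=5, p_1 = 5*3 + 1 = 16, q_1 = 5*1 + 0 = 5.
  i=2: a_2=9, p_2 = 9*16 + 3 = 147, q_2 = 9*5 + 1 = 46.
  i=3: a_3=1, p_3 = 1*147 + 16 = 163, q_3 = 1*46 + 5 = 51.
  i=4: a_4=9, p_4 = 9*163 + 147 = 1614, q_4 = 9*51 + 46 = 505.
  i=5: a_5=4, p_5 = 4*1614 + 163 = 6619, q_5 = 4*505 + 51 = 2071.

3/1, 16/5, 147/46, 163/51, 1614/505, 6619/2071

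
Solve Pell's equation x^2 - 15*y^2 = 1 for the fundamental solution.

(x, y) = (4, 1)

First expand sqrt(15) as a continued fraction. With x_i = (sqrt(15) + m_i)/d_i and (m_0, d_0) = (0, 1): a_0 = floor(sqrt(15)) = 3, since 3^2 = 9 <= 15 < 16 = 4^2.
Iterate m_{i+1} = d_i*a_i - m_i, d_{i+1} = (15 - m_{i+1}^2)/d_i, a_{i+1} = floor((a_0 + m_{i+1})/d_{i+1}):
  m_1 = 1*3 - 0 = 3, d_1 = (15 - 3^2)/1 = 6/1 = 6, a_1 = floor((3 + 3)/6) = 1.
  m_2 = 6*1 - 3 = 3, d_2 = (15 - 3^2)/6 = 6/6 = 1, a_2 = floor((3 + 3)/1) = 6.
  m_3 = 1*6 - 3 = 3, d_3 = (15 - 3^2)/1 = 6/1 = 6: (m_3, d_3) = (m_1, d_1) = (3, 6), so from here the quotients repeat a_1, a_2; the period length is 2.
So sqrt(15) = [3; (1, 6)] with period length k = 2.
k is even, so the fundamental solution of x^2 - 15y^2 = 1 is (p_{k-1}, q_{k-1}) = (p_1, q_1); compute convergents through index 1.
Convergents (p_i = a_i*p_{i-1} + p_{i-2}, q_i = a_i*q_{i-1} + q_{i-2} with p_{-2}=0, p_{-1}=1, q_{-2}=1, q_{-1}=0):
  i=0: a_0=3, p_0 = 3*1 + 0 = 3, q_0 = 3*0 + 1 = 1.
  i=1: a_1=1, p_1 = 1*3 + 1 = 4, q_1 = 1*1 + 0 = 1.
Check: 4^2 - 15*1^2 = 16 - 15 = 1, so (x, y) = (4, 1) solves the equation, and by the theorem it is the least positive solution.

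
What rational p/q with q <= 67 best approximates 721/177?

Expand x = 721/177 as a continued fraction with the Euclidean algorithm:
  721 = 4*177 + 13, so a_0 = 4.
  177 = 13*13 + 8, so a_1 = 13.
  13 = 1*8 + 5, so a_2 = 1.
  8 = 1*5 + 3, so a_3 = 1.
  5 = 1*3 + 2, so a_4 = 1.
  3 = 1*2 + 1, so a_5 = 1.
  2 = 2*1 + 0, so a_6 = 2.
so x = [4; 13, 1, 1, 1, 1, 2].
Convergents (p_i = a_i*p_{i-1} + p_{i-2}, q_i = a_i*q_{i-1} + q_{i-2} with p_{-2}=0, p_{-1}=1, q_{-2}=1, q_{-1}=0), until the denominator exceeds 67:
  i=0: a_0=4, p_0 = 4*1 + 0 = 4, q_0 = 4*0 + 1 = 1.
  i=1: a_1=13, p_1 = 13*4 + 1 = 53, q_1 = 13*1 + 0 = 13.
  i=2: a_2=1, p_2 = 1*53 + 4 = 57, q_2 = 1*13 + 1 = 14.
  i=3: a_3=1, p_3 = 1*57 + 53 = 110, q_3 = 1*14 + 13 = 27.
  i=4: a_4=1, p_4 = 1*110 + 57 = 167, q_4 = 1*27 + 14 = 41.
  i=5: a_5=1, p_5 = 1*167 + 110 = 277, q_5 = 1*41 + 27 = 68.
q_5 = 68 > 67, so the last convergent with denominator <= 67 is p_4/q_4 = 167/41.
The closest fraction with denominator <= 67 is either p_4/q_4 or the intermediate fraction (k*p_4 + p_3)/(k*q_4 + q_3) with the largest k >= 1 whose denominator stays <= 67; these approach x as k grows, and every other convergent or intermediate fraction in range is farther away.
Largest k: floor((67 - q_3)/q_4) = floor((67 - 27)/41) = 0.
Since k = 0, no intermediate fraction beyond p_4/q_4 has denominator <= 67, so the convergent 167/41 is the closest (its error is |721*41 - 167*177|/(177*41) = 2/7257).

167/41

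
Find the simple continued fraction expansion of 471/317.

[1; 2, 17, 9]

Run the Euclidean algorithm on 471 and 317; the successive quotients are the partial quotients a_0, a_1, ... (each step inverts the fractional part left over by the previous one):
  471 = 1*317 + 154, so a_0 = 1.
  317 = 2*154 + 9, so a_1 = 2.
  154 = 17*9 + 1, so a_2 = 17.
  9 = 9*1 + 0, so a_3 = 9.
The remainder reaches 0 after 4 divisions, so the expansion has 4 partial quotients, read off in order.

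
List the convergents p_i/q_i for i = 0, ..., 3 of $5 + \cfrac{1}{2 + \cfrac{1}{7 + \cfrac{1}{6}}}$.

Using the convergent recurrence p_i = a_i*p_{i-1} + p_{i-2}, q_i = a_i*q_{i-1} + q_{i-2} with p_{-2}=0, p_{-1}=1, q_{-2}=1, q_{-1}=0:
  i=0: a_0=5, p_0 = 5*1 + 0 = 5, q_0 = 5*0 + 1 = 1.
  i=1: a_1=2, p_1 = 2*5 + 1 = 11, q_1 = 2*1 + 0 = 2.
  i=2: a_2=7, p_2 = 7*11 + 5 = 82, q_2 = 7*2 + 1 = 15.
  i=3: a_3=6, p_3 = 6*82 + 11 = 503, q_3 = 6*15 + 2 = 92.

5/1, 11/2, 82/15, 503/92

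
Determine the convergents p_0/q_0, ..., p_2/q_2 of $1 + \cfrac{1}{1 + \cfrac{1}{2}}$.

Using the convergent recurrence p_i = a_i*p_{i-1} + p_{i-2}, q_i = a_i*q_{i-1} + q_{i-2} with p_{-2}=0, p_{-1}=1, q_{-2}=1, q_{-1}=0:
  i=0: a_0=1, p_0 = 1*1 + 0 = 1, q_0 = 1*0 + 1 = 1.
  i=1: a_1=1, p_1 = 1*1 + 1 = 2, q_1 = 1*1 + 0 = 1.
  i=2: a_2=2, p_2 = 2*2 + 1 = 5, q_2 = 2*1 + 1 = 3.

1/1, 2/1, 5/3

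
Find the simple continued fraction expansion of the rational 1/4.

[0; 4]

Run the Euclidean algorithm on 1 and 4; the successive quotients are the partial quotients a_0, a_1, ... (each step inverts the fractional part left over by the previous one):
  1 = 0*4 + 1, so a_0 = 0.
  4 = 4*1 + 0, so a_1 = 4.
The remainder reaches 0 after 2 divisions, so the expansion has 2 partial quotients, read off in order.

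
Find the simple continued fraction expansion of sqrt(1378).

Write x_i = (sqrt(1378) + m_i)/d_i with (m_0, d_0) = (0, 1). a_0 = floor(sqrt(1378)) = 37, since 37^2 = 1369 <= 1378 < 1444 = 38^2.
Iterate m_{i+1} = d_i*a_i - m_i, d_{i+1} = (1378 - m_{i+1}^2)/d_i, a_{i+1} = floor((a_0 + m_{i+1})/d_{i+1}):
  m_1 = 1*37 - 0 = 37, d_1 = (1378 - 37^2)/1 = 9/1 = 9, a_1 = floor((37 + 37)/9) = 8.
  m_2 = 9*8 - 37 = 35, d_2 = (1378 - 35^2)/9 = 153/9 = 17, a_2 = floor((37 + 35)/17) = 4.
  m_3 = 17*4 - 35 = 33, d_3 = (1378 - 33^2)/17 = 289/17 = 17, a_3 = floor((37 + 33)/17) = 4.
  m_4 = 17*4 - 33 = 35, d_4 = (1378 - 35^2)/17 = 153/17 = 9, a_4 = floor((37 + 35)/9) = 8.
  m_5 = 9*8 - 35 = 37, d_5 = (1378 - 37^2)/9 = 9/9 = 1, a_5 = floor((37 + 37)/1) = 74.
  m_6 = 1*74 - 37 = 37, d_6 = (1378 - 37^2)/1 = 9/1 = 9: (m_6, d_6) = (m_1, d_1) = (37, 9), so from here the quotients repeat a_1, ..., a_5; the period length is 5.
Hence the expansion of sqrt(1378) is a_0 = 37 followed by the repeating block 8, 4, 4, 8, 74 (period 5).

[37; (8, 4, 4, 8, 74)]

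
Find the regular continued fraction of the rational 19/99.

[0; 5, 4, 1, 3]

Run the Euclidean algorithm on 19 and 99; the successive quotients are the partial quotients a_0, a_1, ... (each step inverts the fractional part left over by the previous one):
  19 = 0*99 + 19, so a_0 = 0.
  99 = 5*19 + 4, so a_1 = 5.
  19 = 4*4 + 3, so a_2 = 4.
  4 = 1*3 + 1, so a_3 = 1.
  3 = 3*1 + 0, so a_4 = 3.
The remainder reaches 0 after 5 divisions, so the expansion has 5 partial quotients, read off in order.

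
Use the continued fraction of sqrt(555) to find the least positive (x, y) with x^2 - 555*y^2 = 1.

(x, y) = (1814, 77)

First expand sqrt(555) as a continued fraction. With x_i = (sqrt(555) + m_i)/d_i and (m_0, d_0) = (0, 1): a_0 = floor(sqrt(555)) = 23, since 23^2 = 529 <= 555 < 576 = 24^2.
Iterate m_{i+1} = d_i*a_i - m_i, d_{i+1} = (555 - m_{i+1}^2)/d_i, a_{i+1} = floor((a_0 + m_{i+1})/d_{i+1}):
  m_1 = 1*23 - 0 = 23, d_1 = (555 - 23^2)/1 = 26/1 = 26, a_1 = floor((23 + 23)/26) = 1.
  m_2 = 26*1 - 23 = 3, d_2 = (555 - 3^2)/26 = 546/26 = 21, a_2 = floor((23 + 3)/21) = 1.
  m_3 = 21*1 - 3 = 18, d_3 = (555 - 18^2)/21 = 231/21 = 11, a_3 = floor((23 + 18)/11) = 3.
  m_4 = 11*3 - 18 = 15, d_4 = (555 - 15^2)/11 = 330/11 = 30, a_4 = floor((23 + 15)/30) = 1.
  m_5 = 30*1 - 15 = 15, d_5 = (555 - 15^2)/30 = 330/30 = 11, a_5 = floor((23 + 15)/11) = 3.
  m_6 = 11*3 - 15 = 18, d_6 = (555 - 18^2)/11 = 231/11 = 21, a_6 = floor((23 + 18)/21) = 1.
  m_7 = 21*1 - 18 = 3, d_7 = (555 - 3^2)/21 = 546/21 = 26, a_7 = floor((23 + 3)/26) = 1.
  m_8 = 26*1 - 3 = 23, d_8 = (555 - 23^2)/26 = 26/26 = 1, a_8 = floor((23 + 23)/1) = 46.
  m_9 = 1*46 - 23 = 23, d_9 = (555 - 23^2)/1 = 26/1 = 26: (m_9, d_9) = (m_1, d_1) = (23, 26), so from here the quotients repeat a_1, ..., a_8; the period length is 8.
So sqrt(555) = [23; (1, 1, 3, 1, 3, 1, 1, 46)] with period length k = 8.
k is even, so the fundamental solution of x^2 - 555y^2 = 1 is (p_{k-1}, q_{k-1}) = (p_7, q_7); compute convergents through index 7.
Convergents (p_i = a_i*p_{i-1} + p_{i-2}, q_i = a_i*q_{i-1} + q_{i-2} with p_{-2}=0, p_{-1}=1, q_{-2}=1, q_{-1}=0):
  i=0: a_0=23, p_0 = 23*1 + 0 = 23, q_0 = 23*0 + 1 = 1.
  i=1: a_1=1, p_1 = 1*23 + 1 = 24, q_1 = 1*1 + 0 = 1.
  i=2: a_2=1, p_2 = 1*24 + 23 = 47, q_2 = 1*1 + 1 = 2.
  i=3: a_3=3, p_3 = 3*47 + 24 = 165, q_3 = 3*2 + 1 = 7.
  i=4: a_4=1, p_4 = 1*165 + 47 = 212, q_4 = 1*7 + 2 = 9.
  i=5: a_5=3, p_5 = 3*212 + 165 = 801, q_5 = 3*9 + 7 = 34.
  i=6: a_6=1, p_6 = 1*801 + 212 = 1013, q_6 = 1*34 + 9 = 43.
  i=7: a_7=1, p_7 = 1*1013 + 801 = 1814, q_7 = 1*43 + 34 = 77.
Check: 1814^2 - 555*77^2 = 3290596 - 3290595 = 1, so (x, y) = (1814, 77) solves the equation, and by the theorem it is the least positive solution.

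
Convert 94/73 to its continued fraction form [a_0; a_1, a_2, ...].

[1; 3, 2, 10]

Run the Euclidean algorithm on 94 and 73; the successive quotients are the partial quotients a_0, a_1, ... (each step inverts the fractional part left over by the previous one):
  94 = 1*73 + 21, so a_0 = 1.
  73 = 3*21 + 10, so a_1 = 3.
  21 = 2*10 + 1, so a_2 = 2.
  10 = 10*1 + 0, so a_3 = 10.
The remainder reaches 0 after 4 divisions, so the expansion has 4 partial quotients, read off in order.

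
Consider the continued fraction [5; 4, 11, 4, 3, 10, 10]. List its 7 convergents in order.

Using the convergent recurrence p_i = a_i*p_{i-1} + p_{i-2}, q_i = a_i*q_{i-1} + q_{i-2} with p_{-2}=0, p_{-1}=1, q_{-2}=1, q_{-1}=0:
  i=0: a_0=5, p_0 = 5*1 + 0 = 5, q_0 = 5*0 + 1 = 1.
  i=1: a_1=4, p_1 = 4*5 + 1 = 21, q_1 = 4*1 + 0 = 4.
  i=2: a_2=11, p_2 = 11*21 + 5 = 236, q_2 = 11*4 + 1 = 45.
  i=3: a_3=4, p_3 = 4*236 + 21 = 965, q_3 = 4*45 + 4 = 184.
  i=4: a_4=3, p_4 = 3*965 + 236 = 3131, q_4 = 3*184 + 45 = 597.
  i=5: a_5=10, p_5 = 10*3131 + 965 = 32275, q_5 = 10*597 + 184 = 6154.
  i=6: a_6=10, p_6 = 10*32275 + 3131 = 325881, q_6 = 10*6154 + 597 = 62137.

5/1, 21/4, 236/45, 965/184, 3131/597, 32275/6154, 325881/62137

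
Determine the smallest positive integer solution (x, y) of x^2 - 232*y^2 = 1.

(x, y) = (19603, 1287)

First expand sqrt(232) as a continued fraction. With x_i = (sqrt(232) + m_i)/d_i and (m_0, d_0) = (0, 1): a_0 = floor(sqrt(232)) = 15, since 15^2 = 225 <= 232 < 256 = 16^2.
Iterate m_{i+1} = d_i*a_i - m_i, d_{i+1} = (232 - m_{i+1}^2)/d_i, a_{i+1} = floor((a_0 + m_{i+1})/d_{i+1}):
  m_1 = 1*15 - 0 = 15, d_1 = (232 - 15^2)/1 = 7/1 = 7, a_1 = floor((15 + 15)/7) = 4.
  m_2 = 7*4 - 15 = 13, d_2 = (232 - 13^2)/7 = 63/7 = 9, a_2 = floor((15 + 13)/9) = 3.
  m_3 = 9*3 - 13 = 14, d_3 = (232 - 14^2)/9 = 36/9 = 4, a_3 = floor((15 + 14)/4) = 7.
  m_4 = 4*7 - 14 = 14, d_4 = (232 - 14^2)/4 = 36/4 = 9, a_4 = floor((15 + 14)/9) = 3.
  m_5 = 9*3 - 14 = 13, d_5 = (232 - 13^2)/9 = 63/9 = 7, a_5 = floor((15 + 13)/7) = 4.
  m_6 = 7*4 - 13 = 15, d_6 = (232 - 15^2)/7 = 7/7 = 1, a_6 = floor((15 + 15)/1) = 30.
  m_7 = 1*30 - 15 = 15, d_7 = (232 - 15^2)/1 = 7/1 = 7: (m_7, d_7) = (m_1, d_1) = (15, 7), so from here the quotients repeat a_1, ..., a_6; the period length is 6.
So sqrt(232) = [15; (4, 3, 7, 3, 4, 30)] with period length k = 6.
k is even, so the fundamental solution of x^2 - 232y^2 = 1 is (p_{k-1}, q_{k-1}) = (p_5, q_5); compute convergents through index 5.
Convergents (p_i = a_i*p_{i-1} + p_{i-2}, q_i = a_i*q_{i-1} + q_{i-2} with p_{-2}=0, p_{-1}=1, q_{-2}=1, q_{-1}=0):
  i=0: a_0=15, p_0 = 15*1 + 0 = 15, q_0 = 15*0 + 1 = 1.
  i=1: a_1=4, p_1 = 4*15 + 1 = 61, q_1 = 4*1 + 0 = 4.
  i=2: a_2=3, p_2 = 3*61 + 15 = 198, q_2 = 3*4 + 1 = 13.
  i=3: a_3=7, p_3 = 7*198 + 61 = 1447, q_3 = 7*13 + 4 = 95.
  i=4: a_4=3, p_4 = 3*1447 + 198 = 4539, q_4 = 3*95 + 13 = 298.
  i=5: a_5=4, p_5 = 4*4539 + 1447 = 19603, q_5 = 4*298 + 95 = 1287.
Check: 19603^2 - 232*1287^2 = 384277609 - 384277608 = 1, so (x, y) = (19603, 1287) solves the equation, and by the theorem it is the least positive solution.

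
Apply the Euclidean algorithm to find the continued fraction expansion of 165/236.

Run the Euclidean algorithm on 165 and 236; the successive quotients are the partial quotients a_0, a_1, ... (each step inverts the fractional part left over by the previous one):
  165 = 0*236 + 165, so a_0 = 0.
  236 = 1*165 + 71, so a_1 = 1.
  165 = 2*71 + 23, so a_2 = 2.
  71 = 3*23 + 2, so a_3 = 3.
  23 = 11*2 + 1, so a_4 = 11.
  2 = 2*1 + 0, so a_5 = 2.
The remainder reaches 0 after 6 divisions, so the expansion has 6 partial quotients, read off in order.

[0; 1, 2, 3, 11, 2]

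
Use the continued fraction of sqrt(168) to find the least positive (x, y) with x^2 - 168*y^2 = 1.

First expand sqrt(168) as a continued fraction. With x_i = (sqrt(168) + m_i)/d_i and (m_0, d_0) = (0, 1): a_0 = floor(sqrt(168)) = 12, since 12^2 = 144 <= 168 < 169 = 13^2.
Iterate m_{i+1} = d_i*a_i - m_i, d_{i+1} = (168 - m_{i+1}^2)/d_i, a_{i+1} = floor((a_0 + m_{i+1})/d_{i+1}):
  m_1 = 1*12 - 0 = 12, d_1 = (168 - 12^2)/1 = 24/1 = 24, a_1 = floor((12 + 12)/24) = 1.
  m_2 = 24*1 - 12 = 12, d_2 = (168 - 12^2)/24 = 24/24 = 1, a_2 = floor((12 + 12)/1) = 24.
  m_3 = 1*24 - 12 = 12, d_3 = (168 - 12^2)/1 = 24/1 = 24: (m_3, d_3) = (m_1, d_1) = (12, 24), so from here the quotients repeat a_1, a_2; the period length is 2.
So sqrt(168) = [12; (1, 24)] with period length k = 2.
k is even, so the fundamental solution of x^2 - 168y^2 = 1 is (p_{k-1}, q_{k-1}) = (p_1, q_1); compute convergents through index 1.
Convergents (p_i = a_i*p_{i-1} + p_{i-2}, q_i = a_i*q_{i-1} + q_{i-2} with p_{-2}=0, p_{-1}=1, q_{-2}=1, q_{-1}=0):
  i=0: a_0=12, p_0 = 12*1 + 0 = 12, q_0 = 12*0 + 1 = 1.
  i=1: a_1=1, p_1 = 1*12 + 1 = 13, q_1 = 1*1 + 0 = 1.
Check: 13^2 - 168*1^2 = 169 - 168 = 1, so (x, y) = (13, 1) solves the equation, and by the theorem it is the least positive solution.

(x, y) = (13, 1)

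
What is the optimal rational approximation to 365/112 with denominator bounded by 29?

Expand x = 365/112 as a continued fraction with the Euclidean algorithm:
  365 = 3*112 + 29, so a_0 = 3.
  112 = 3*29 + 25, so a_1 = 3.
  29 = 1*25 + 4, so a_2 = 1.
  25 = 6*4 + 1, so a_3 = 6.
  4 = 4*1 + 0, so a_4 = 4.
so x = [3; 3, 1, 6, 4].
Convergents (p_i = a_i*p_{i-1} + p_{i-2}, q_i = a_i*q_{i-1} + q_{i-2} with p_{-2}=0, p_{-1}=1, q_{-2}=1, q_{-1}=0), until the denominator exceeds 29:
  i=0: a_0=3, p_0 = 3*1 + 0 = 3, q_0 = 3*0 + 1 = 1.
  i=1: a_1=3, p_1 = 3*3 + 1 = 10, q_1 = 3*1 + 0 = 3.
  i=2: a_2=1, p_2 = 1*10 + 3 = 13, q_2 = 1*3 + 1 = 4.
  i=3: a_3=6, p_3 = 6*13 + 10 = 88, q_3 = 6*4 + 3 = 27.
  i=4: a_4=4, p_4 = 4*88 + 13 = 365, q_4 = 4*27 + 4 = 112.
q_4 = 112 > 29, so the last convergent with denominator <= 29 is p_3/q_3 = 88/27.
The closest fraction with denominator <= 29 is either p_3/q_3 or the intermediate fraction (k*p_3 + p_2)/(k*q_3 + q_2) with the largest k >= 1 whose denominator stays <= 29; these approach x as k grows, and every other convergent or intermediate fraction in range is farther away.
Largest k: floor((29 - q_2)/q_3) = floor((29 - 4)/27) = 0.
Since k = 0, no intermediate fraction beyond p_3/q_3 has denominator <= 29, so the convergent 88/27 is the closest (its error is |365*27 - 88*112|/(112*27) = 1/3024).

88/27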